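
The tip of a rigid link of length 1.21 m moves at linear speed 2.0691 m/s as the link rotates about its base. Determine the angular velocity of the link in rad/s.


omega = v / L = 2.0691 / 1.21 = 1.7100

1.7100 rad/s


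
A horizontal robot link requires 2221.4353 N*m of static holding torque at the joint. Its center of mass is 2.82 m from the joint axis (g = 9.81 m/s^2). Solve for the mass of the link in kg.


m = tau / (g*L) = 2221.4353 / (9.81 * 2.82) = 80.3000

80.3000 kg


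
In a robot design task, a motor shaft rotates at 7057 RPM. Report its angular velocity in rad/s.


omega = 7057 * 2*pi/60 = 739.0073

739.0073 rad/s


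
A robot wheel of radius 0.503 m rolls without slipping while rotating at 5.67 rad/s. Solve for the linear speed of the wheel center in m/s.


v = omega * r = 5.67 * 0.503 = 2.8520

2.8520 m/s


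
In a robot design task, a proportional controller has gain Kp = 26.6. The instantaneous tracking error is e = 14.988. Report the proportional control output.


u_P = Kp * e = 26.6 * 14.988 = 398.6808

398.6808


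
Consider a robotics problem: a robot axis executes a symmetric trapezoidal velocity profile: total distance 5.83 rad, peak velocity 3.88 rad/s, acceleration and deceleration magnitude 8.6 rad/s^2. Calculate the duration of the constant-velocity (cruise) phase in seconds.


t_acc = v/a = 0.451163 s, d_acc = v^2/(2a) = 0.875256 rad each
d_cruise = 5.83 - 2*0.875256 = 4.079488 rad
t_cruise = d_cruise/v = 4.079488/3.88 = 1.0514

1.0514 s


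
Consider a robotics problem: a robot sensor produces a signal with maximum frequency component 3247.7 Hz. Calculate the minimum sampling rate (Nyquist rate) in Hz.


f_s,min = 2*f_max = 2*3247.7 = 6495.4000

6495.4000 Hz


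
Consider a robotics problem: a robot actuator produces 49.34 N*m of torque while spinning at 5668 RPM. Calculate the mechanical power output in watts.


omega = 5668 * 2*pi/60 = 593.551572 rad/s
P = tau * omega = 49.34 * 593.551572 = 29285.8346

29285.8346 W


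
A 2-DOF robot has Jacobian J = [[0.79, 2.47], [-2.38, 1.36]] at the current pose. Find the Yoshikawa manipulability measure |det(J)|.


det(J) = 0.79*1.36 - (2.47)*(-2.38) = 6.9530
|det(J)| = 6.9530

6.9530


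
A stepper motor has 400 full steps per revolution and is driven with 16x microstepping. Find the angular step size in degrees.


step = 360/(400*16) = 360/6400 = 0.0563

0.0563 degrees


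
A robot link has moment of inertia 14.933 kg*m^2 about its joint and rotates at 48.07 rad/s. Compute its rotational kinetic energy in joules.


KE = (1/2)*I*omega^2 = 0.5*14.933*48.07^2 = 17253.0275

17253.0275 J


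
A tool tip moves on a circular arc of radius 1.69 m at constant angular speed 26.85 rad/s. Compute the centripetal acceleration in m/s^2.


a_c = omega^2 * r = 26.85^2 * 1.69 = 1218.3590

1218.3590 m/s^2


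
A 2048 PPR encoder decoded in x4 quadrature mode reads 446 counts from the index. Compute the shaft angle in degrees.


angle = counts * 360 / (PPR*4) = 446 * 360 / 8192 = 19.5996

19.5996 degrees


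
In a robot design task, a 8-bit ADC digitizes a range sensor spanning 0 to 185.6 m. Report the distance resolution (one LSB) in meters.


res = range / 2^n = 185.6/2^8 = 185.6/256 = 0.7250

0.7250 m


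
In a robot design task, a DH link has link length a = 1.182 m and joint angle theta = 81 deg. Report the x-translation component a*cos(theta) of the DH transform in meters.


a*cos(theta) = 1.182*cos(81 deg) = 0.1849

0.1849 m


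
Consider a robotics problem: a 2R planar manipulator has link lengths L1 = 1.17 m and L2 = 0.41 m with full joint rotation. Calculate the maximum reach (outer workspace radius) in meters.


r_max = L1 + L2 = 1.17 + 0.41 = 1.5800

1.5800 m


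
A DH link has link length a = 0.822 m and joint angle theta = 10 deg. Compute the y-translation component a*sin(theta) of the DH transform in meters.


a*sin(theta) = 0.822*sin(10 deg) = 0.1427

0.1427 m


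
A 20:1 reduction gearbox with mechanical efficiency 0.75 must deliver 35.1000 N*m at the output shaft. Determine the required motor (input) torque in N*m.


tau_in = tau_out / (N * eta) = 35.1000 / (20 * 0.75) = 2.3400

2.3400 N*m


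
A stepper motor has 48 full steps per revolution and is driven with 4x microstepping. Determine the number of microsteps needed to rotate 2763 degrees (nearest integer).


step_size = 360/(48*4) = 360/192 = 1.875000 deg
n = 2763/(360/192) = 2763*192/360 = 1473.6000 -> 1474

1474 steps


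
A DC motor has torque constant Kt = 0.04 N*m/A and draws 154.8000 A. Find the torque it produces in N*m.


tau = Kt * I = 0.04*154.8000 = 6.1920

6.1920 N*m


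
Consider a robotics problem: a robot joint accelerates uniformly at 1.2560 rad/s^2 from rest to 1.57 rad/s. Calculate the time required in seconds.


t = delta_omega / alpha = 1.57 / 1.2560 = 1.2500

1.2500 s


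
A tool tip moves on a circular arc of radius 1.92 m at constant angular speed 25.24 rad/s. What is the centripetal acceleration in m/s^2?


a_c = omega^2 * r = 25.24^2 * 1.92 = 1223.1506

1223.1506 m/s^2


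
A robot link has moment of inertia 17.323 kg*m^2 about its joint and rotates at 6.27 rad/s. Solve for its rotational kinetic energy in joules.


KE = (1/2)*I*omega^2 = 0.5*17.323*6.27^2 = 340.5087

340.5087 J


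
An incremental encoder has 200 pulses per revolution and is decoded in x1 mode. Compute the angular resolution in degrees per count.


resolution = 360 / (PPR * 1) = 360 / 200 = 1.8000

1.8000 degrees


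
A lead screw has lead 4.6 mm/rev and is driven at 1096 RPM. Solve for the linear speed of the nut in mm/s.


v = lead * (RPM/60) = 4.6*1096/60 = 84.0267

84.0267 mm/s


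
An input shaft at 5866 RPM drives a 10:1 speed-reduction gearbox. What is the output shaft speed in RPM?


omega_out = omega_in / N = 5866 / 10 = 586.6000

586.6000 RPM


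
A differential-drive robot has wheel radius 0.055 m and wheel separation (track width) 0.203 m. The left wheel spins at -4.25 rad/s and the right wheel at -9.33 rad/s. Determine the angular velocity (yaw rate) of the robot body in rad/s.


omega = r*(wR - wL)/L = 0.055*(-9.33 - (-4.25))/0.203 = -1.3764

-1.3764 rad/s


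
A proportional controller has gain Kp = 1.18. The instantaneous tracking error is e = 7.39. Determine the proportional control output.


u_P = Kp * e = 1.18 * 7.39 = 8.7202

8.7202


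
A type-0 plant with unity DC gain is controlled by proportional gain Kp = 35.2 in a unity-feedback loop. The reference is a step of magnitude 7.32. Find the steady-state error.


e_ss = R/(1 + Kp) = 7.32/(1 + 35.2) = 7.32/36.2000 = 0.2022

0.2022


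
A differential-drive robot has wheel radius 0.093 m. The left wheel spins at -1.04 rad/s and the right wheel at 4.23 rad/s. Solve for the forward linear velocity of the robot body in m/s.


v = r*(wR + wL)/2 = 0.093*(4.23 + -1.04)/2 = 0.1483

0.1483 m/s


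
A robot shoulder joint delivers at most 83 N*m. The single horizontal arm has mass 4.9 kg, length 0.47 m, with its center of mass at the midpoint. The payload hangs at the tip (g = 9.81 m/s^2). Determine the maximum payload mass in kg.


tau_arm = m_arm*g*(L/2) = 4.9*9.81*0.47/2 = 11.2962 N*m
tau_payload = tau_max - tau_arm = 83 - 11.2962 = 71.7038
m_payload = tau_payload / (g*L) = 71.7038 / (9.81*0.47) = 15.5516

15.5516 kg


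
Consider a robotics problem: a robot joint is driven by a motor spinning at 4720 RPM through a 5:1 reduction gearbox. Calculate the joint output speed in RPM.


omega_joint = omega_motor / N = 4720 / 5 = 944.0000

944.0000 RPM


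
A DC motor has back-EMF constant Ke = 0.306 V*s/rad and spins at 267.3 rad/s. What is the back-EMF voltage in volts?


V_emf = Ke * omega = 0.306*267.3 = 81.7938

81.7938 V


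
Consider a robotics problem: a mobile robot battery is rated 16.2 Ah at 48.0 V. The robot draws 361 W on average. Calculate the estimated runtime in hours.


E = 16.2*48.0 = 777.6000 Wh
t = E/P = 777.6000/361 = 2.1540

2.1540 hours


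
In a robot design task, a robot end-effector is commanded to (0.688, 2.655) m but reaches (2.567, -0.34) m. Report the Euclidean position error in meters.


dx = 2.567 - (0.688) = 1.8790, dy = -0.34 - (2.655) = -2.9950
err = sqrt(3.530641 + 8.970025) = 3.5356

3.5356 m


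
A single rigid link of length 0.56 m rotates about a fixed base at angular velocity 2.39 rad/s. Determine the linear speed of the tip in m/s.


v = L*omega = 0.56 * 2.39 = 1.3384

1.3384 m/s


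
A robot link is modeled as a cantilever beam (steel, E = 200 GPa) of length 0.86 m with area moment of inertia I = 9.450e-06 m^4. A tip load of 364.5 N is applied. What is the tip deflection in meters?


delta = F*L^3/(3*E*I) = 364.5*0.86^3/(3*2.000e+11*9.450e-06)
      = 231.842412/5670000 = 4.0889e-05

4.0889e-05 m


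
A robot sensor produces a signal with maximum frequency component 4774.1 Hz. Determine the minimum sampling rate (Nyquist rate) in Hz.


f_s,min = 2*f_max = 2*4774.1 = 9548.2000

9548.2000 Hz


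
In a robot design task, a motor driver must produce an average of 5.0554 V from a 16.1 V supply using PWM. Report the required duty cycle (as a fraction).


D = V_avg/V_supply = 5.0554/16.1 = 0.3140

0.3140


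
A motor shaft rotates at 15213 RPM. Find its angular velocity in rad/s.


omega = 15213 * 2*pi/60 = 1593.1016

1593.1016 rad/s


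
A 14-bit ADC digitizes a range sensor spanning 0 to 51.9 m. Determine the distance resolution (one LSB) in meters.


res = range / 2^n = 51.9/2^14 = 51.9/16384 = 0.0032

0.0032 m


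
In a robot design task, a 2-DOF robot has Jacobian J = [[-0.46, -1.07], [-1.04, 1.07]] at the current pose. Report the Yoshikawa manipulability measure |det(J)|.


det(J) = -0.46*1.07 - (-1.07)*(-1.04) = -1.6050
|det(J)| = 1.6050

1.6050


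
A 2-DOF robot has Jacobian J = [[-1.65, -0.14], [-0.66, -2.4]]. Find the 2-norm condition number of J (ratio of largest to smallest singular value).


JJ^T eigenvalues: trace(JJ^T) = 8.9377, det(JJ^T) = det(J)^2 = 14.95832976
s_max^2 = (8.9377 + sqrt(20.04916225))/2 = 6.70766454
s_min^2 = (8.9377 - sqrt(20.04916225))/2 = 2.23003546
kappa = s_max/s_min = sqrt(6.70766454/2.23003546) = 1.7343

1.7343


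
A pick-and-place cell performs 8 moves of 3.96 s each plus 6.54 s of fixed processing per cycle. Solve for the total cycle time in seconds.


T = 8*3.96 + 6.54 = 38.2200

38.2200 s


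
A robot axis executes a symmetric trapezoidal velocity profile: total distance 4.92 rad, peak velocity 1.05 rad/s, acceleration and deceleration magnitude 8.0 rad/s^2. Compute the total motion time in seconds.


t_acc = v/a = 1.05/8.0 = 0.131250 s
d_acc = v^2/(2a) = 0.068906 rad (each ramp)
d_cruise = 4.92 - 2*0.068906 = 4.782188 rad
t_cruise = 4.782188/1.05 = 4.554465 s
t_total = 2*0.131250 + 4.554465 = 4.8170

4.8170 s


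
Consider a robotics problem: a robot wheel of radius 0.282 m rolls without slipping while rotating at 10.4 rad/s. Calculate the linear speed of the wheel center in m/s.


v = omega * r = 10.4 * 0.282 = 2.9328

2.9328 m/s


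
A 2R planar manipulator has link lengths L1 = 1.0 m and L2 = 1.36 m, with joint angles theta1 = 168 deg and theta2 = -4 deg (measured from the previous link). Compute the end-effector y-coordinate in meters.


y = L1*sin(th1) + L2*sin(th1+th2) = 1.0*sin(168 deg) + 1.36*sin(164 deg) = 0.5828

0.5828 m


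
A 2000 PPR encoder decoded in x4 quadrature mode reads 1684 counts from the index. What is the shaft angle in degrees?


angle = counts * 360 / (PPR*4) = 1684 * 360 / 8000 = 75.7800

75.7800 degrees


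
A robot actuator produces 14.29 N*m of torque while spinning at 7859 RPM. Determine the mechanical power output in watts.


omega = 7859 * 2*pi/60 = 822.992555 rad/s
P = tau * omega = 14.29 * 822.992555 = 11760.5636

11760.5636 W


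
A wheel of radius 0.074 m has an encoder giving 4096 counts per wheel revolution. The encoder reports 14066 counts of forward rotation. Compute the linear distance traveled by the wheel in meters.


revs = 14066/4096 = 3.434082
d = revs * 2*pi*r = 3.434082 * 2*pi*0.074 = 1.5967

1.5967 m


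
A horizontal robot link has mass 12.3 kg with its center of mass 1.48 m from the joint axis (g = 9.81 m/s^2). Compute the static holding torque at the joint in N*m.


tau = m*g*L = 12.3 * 9.81 * 1.48 = 178.5812

178.5812 N*m


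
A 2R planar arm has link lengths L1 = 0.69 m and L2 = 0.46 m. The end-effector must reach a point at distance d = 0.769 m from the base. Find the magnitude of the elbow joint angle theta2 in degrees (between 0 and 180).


cos(th2) = (d^2 - L1^2 - L2^2)/(2*L1*L2) = (0.769^2 - 0.69^2 - 0.46^2)/(2*0.69*0.46) = -0.15176276
th2 = acos(-0.15176276) = 98.7291 deg

98.7291 degrees


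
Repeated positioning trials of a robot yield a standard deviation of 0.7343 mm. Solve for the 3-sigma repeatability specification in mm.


repeatability = 3*sigma = 3*0.7343 = 2.2029

2.2029 mm


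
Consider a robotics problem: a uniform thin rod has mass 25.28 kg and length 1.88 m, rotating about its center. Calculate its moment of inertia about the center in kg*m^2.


I = (1/12)*m*L^2 = (1/12)*25.28*1.88^2 = 7.4458

7.4458 kg*m^2


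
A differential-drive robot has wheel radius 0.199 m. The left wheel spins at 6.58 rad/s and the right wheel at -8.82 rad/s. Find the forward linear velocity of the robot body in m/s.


v = r*(wR + wL)/2 = 0.199*(-8.82 + 6.58)/2 = -0.2229

-0.2229 m/s


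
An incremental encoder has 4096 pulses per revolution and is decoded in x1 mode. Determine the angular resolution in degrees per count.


resolution = 360 / (PPR * 1) = 360 / 4096 = 0.0879

0.0879 degrees


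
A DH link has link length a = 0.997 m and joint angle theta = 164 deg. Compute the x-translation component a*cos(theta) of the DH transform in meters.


a*cos(theta) = 0.997*cos(164 deg) = -0.9584

-0.9584 m


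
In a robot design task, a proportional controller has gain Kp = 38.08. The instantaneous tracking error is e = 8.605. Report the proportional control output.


u_P = Kp * e = 38.08 * 8.605 = 327.6784

327.6784


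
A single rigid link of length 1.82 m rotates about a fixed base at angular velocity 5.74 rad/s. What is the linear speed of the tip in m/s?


v = L*omega = 1.82 * 5.74 = 10.4468

10.4468 m/s


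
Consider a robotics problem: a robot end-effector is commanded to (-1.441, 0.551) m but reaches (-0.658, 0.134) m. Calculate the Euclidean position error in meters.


dx = -0.658 - (-1.441) = 0.7830, dy = 0.134 - (0.551) = -0.4170
err = sqrt(0.613089 + 0.173889) = 0.8871

0.8871 m


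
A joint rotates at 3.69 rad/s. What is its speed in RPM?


RPM = 3.69 * 60/(2*pi) = 35.2369

35.2369 RPM


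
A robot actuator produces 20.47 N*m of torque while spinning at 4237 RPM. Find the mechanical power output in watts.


omega = 4237 * 2*pi/60 = 443.697602 rad/s
P = tau * omega = 20.47 * 443.697602 = 9082.4899

9082.4899 W


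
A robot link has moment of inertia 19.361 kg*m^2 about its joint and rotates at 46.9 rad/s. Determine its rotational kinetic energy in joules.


KE = (1/2)*I*omega^2 = 0.5*19.361*46.9^2 = 21293.3246

21293.3246 J


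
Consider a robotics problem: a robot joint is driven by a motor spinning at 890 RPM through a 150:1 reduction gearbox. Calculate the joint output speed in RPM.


omega_joint = omega_motor / N = 890 / 150 = 5.9333

5.9333 RPM


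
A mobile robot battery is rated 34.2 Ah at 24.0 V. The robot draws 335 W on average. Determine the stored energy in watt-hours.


E = capacity * V = 34.2*24.0 = 820.8000

820.8000 Wh


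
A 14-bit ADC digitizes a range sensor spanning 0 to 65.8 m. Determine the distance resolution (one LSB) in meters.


res = range / 2^n = 65.8/2^14 = 65.8/16384 = 0.0040

0.0040 m


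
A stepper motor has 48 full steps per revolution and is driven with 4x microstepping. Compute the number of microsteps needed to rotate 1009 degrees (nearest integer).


step_size = 360/(48*4) = 360/192 = 1.875000 deg
n = 1009/(360/192) = 1009*192/360 = 538.1333 -> 538

538 steps


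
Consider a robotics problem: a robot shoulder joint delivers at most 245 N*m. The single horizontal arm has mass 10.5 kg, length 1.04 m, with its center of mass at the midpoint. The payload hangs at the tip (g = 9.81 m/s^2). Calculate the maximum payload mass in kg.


tau_arm = m_arm*g*(L/2) = 10.5*9.81*1.04/2 = 53.5626 N*m
tau_payload = tau_max - tau_arm = 245 - 53.5626 = 191.4374
m_payload = tau_payload / (g*L) = 191.4374 / (9.81*1.04) = 18.7640

18.7640 kg


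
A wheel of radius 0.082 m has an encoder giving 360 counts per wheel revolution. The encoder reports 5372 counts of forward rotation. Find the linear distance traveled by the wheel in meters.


revs = 5372/360 = 14.922222
d = revs * 2*pi*r = 14.922222 * 2*pi*0.082 = 7.6882

7.6882 m


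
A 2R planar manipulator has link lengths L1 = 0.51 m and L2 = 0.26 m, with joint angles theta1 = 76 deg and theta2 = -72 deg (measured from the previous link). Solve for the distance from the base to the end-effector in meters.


x = L1*cos(th1) + L2*cos(th1+th2) = 0.382747
y = L1*sin(th1) + L2*sin(th1+th2) = 0.512988
d = sqrt(x^2 + y^2) = sqrt(0.146495 + 0.263157) = 0.6400

0.6400 m


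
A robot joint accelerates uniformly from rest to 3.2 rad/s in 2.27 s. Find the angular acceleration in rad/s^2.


alpha = delta_omega / t = 3.2 / 2.27 = 1.4097

1.4097 rad/s^2


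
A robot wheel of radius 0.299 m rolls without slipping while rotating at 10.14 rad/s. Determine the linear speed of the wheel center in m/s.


v = omega * r = 10.14 * 0.299 = 3.0319

3.0319 m/s


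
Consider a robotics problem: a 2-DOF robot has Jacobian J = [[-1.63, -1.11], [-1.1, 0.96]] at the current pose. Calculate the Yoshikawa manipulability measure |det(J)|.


det(J) = -1.63*0.96 - (-1.11)*(-1.1) = -2.7858
|det(J)| = 2.7858

2.7858


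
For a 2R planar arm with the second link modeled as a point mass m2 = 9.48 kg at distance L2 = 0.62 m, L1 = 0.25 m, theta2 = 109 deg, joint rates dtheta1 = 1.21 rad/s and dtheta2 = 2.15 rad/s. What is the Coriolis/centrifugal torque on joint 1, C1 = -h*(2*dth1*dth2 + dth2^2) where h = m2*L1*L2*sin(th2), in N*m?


h = m2*L1*L2*sin(th2) = 9.48*0.25*0.62*sin(109 deg) = 1.389345
C1 = -h*(2*1.21*2.15 + 2.15^2) = -1.389345*9.8255 = -13.6510

-13.6510 N*m


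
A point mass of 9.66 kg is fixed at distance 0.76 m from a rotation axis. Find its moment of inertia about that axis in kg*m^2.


I = m*r^2 = 9.66*0.76^2 = 5.5796

5.5796 kg*m^2


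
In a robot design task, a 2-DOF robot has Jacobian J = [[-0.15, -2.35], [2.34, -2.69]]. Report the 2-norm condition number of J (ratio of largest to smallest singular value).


JJ^T eigenvalues: trace(JJ^T) = 18.2567, det(JJ^T) = det(J)^2 = 34.83950625
s_max^2 = (18.2567 + sqrt(193.94906989))/2 = 16.09162994
s_min^2 = (18.2567 - sqrt(193.94906989))/2 = 2.16507006
kappa = s_max/s_min = sqrt(16.09162994/2.16507006) = 2.7262

2.7262


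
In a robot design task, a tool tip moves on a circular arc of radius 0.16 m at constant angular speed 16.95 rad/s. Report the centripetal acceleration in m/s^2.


a_c = omega^2 * r = 16.95^2 * 0.16 = 45.9684

45.9684 m/s^2


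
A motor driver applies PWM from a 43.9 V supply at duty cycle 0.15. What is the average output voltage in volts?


V_avg = V_supply * D = 43.9*0.15 = 6.5850

6.5850 V


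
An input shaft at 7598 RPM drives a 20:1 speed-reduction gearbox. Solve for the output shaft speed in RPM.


omega_out = omega_in / N = 7598 / 20 = 379.9000

379.9000 RPM


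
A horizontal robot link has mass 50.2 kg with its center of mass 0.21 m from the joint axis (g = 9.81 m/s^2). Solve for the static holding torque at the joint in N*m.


tau = m*g*L = 50.2 * 9.81 * 0.21 = 103.4170

103.4170 N*m


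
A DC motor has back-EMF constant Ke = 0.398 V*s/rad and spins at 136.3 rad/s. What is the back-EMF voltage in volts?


V_emf = Ke * omega = 0.398*136.3 = 54.2474

54.2474 V


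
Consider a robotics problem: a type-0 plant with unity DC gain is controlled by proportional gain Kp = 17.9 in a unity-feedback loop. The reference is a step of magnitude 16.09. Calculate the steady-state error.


e_ss = R/(1 + Kp) = 16.09/(1 + 17.9) = 16.09/18.9000 = 0.8513

0.8513


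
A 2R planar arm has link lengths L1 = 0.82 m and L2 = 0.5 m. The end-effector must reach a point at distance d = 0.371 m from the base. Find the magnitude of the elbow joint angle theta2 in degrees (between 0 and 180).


cos(th2) = (d^2 - L1^2 - L2^2)/(2*L1*L2) = (0.371^2 - 0.82^2 - 0.5^2)/(2*0.82*0.5) = -0.95702317
th2 = acos(-0.95702317) = 163.1414 deg

163.1414 degrees


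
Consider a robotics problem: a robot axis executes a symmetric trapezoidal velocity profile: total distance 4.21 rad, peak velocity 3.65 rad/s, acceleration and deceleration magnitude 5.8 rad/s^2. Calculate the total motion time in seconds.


t_acc = v/a = 3.65/5.8 = 0.629310 s
d_acc = v^2/(2a) = 1.148491 rad (each ramp)
d_cruise = 4.21 - 2*1.148491 = 1.913018 rad
t_cruise = 1.913018/3.65 = 0.524115 s
t_total = 2*0.629310 + 0.524115 = 1.7827

1.7827 s


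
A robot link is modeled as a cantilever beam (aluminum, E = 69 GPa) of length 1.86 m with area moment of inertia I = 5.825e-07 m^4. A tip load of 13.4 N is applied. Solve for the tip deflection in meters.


delta = F*L^3/(3*E*I) = 13.4*1.86^3/(3*6.900e+10*5.825e-07)
      = 86.2270704/120577.5 = 7.1512e-04

7.1512e-04 m


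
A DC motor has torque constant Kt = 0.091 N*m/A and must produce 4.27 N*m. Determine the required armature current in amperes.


I = tau / Kt = 4.27/0.091 = 46.9231

46.9231 A


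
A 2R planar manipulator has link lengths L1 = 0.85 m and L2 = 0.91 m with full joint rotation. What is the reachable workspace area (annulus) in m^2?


r_max = L1 + L2 = 1.7600, r_min = |L1 - L2| = 0.0600
A = pi*(r_max^2 - r_min^2) = pi*(3.0976 - 0.0036) = 9.7201

9.7201 m^2


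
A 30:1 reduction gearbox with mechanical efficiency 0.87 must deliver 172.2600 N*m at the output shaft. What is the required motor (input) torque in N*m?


tau_in = tau_out / (N * eta) = 172.2600 / (30 * 0.87) = 6.6000

6.6000 N*m


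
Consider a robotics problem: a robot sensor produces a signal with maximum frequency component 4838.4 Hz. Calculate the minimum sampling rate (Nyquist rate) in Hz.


f_s,min = 2*f_max = 2*4838.4 = 9676.8000

9676.8000 Hz


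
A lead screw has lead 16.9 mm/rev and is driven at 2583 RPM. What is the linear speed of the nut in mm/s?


v = lead * (RPM/60) = 16.9*2583/60 = 727.5450

727.5450 mm/s


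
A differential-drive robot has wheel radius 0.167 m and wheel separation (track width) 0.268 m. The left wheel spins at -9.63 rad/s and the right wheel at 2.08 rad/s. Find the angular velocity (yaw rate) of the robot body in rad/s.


omega = r*(wR - wL)/L = 0.167*(2.08 - (-9.63))/0.268 = 7.2969

7.2969 rad/s


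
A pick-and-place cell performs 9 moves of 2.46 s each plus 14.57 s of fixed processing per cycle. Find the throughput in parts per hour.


T_cycle = 9*2.46 + 14.57 = 36.7100 s
rate = 3600/T = 98.0659

98.0659 parts/hour


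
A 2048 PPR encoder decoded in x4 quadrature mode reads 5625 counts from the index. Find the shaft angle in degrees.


angle = counts * 360 / (PPR*4) = 5625 * 360 / 8192 = 247.1924

247.1924 degrees


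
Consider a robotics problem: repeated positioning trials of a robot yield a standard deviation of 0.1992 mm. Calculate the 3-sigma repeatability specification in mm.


repeatability = 3*sigma = 3*0.1992 = 0.5976

0.5976 mm


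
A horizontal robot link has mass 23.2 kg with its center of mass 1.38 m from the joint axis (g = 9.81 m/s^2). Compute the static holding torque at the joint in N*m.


tau = m*g*L = 23.2 * 9.81 * 1.38 = 314.0770

314.0770 N*m


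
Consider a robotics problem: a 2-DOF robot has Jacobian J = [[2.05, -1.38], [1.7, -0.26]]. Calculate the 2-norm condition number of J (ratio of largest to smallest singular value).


JJ^T eigenvalues: trace(JJ^T) = 9.0645, det(JJ^T) = det(J)^2 = 3.28696900
s_max^2 = (9.0645 + sqrt(69.01728425))/2 = 8.68608209
s_min^2 = (9.0645 - sqrt(69.01728425))/2 = 0.37841791
kappa = s_max/s_min = sqrt(8.68608209/0.37841791) = 4.7910

4.7910


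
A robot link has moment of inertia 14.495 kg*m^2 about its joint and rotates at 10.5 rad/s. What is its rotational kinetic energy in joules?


KE = (1/2)*I*omega^2 = 0.5*14.495*10.5^2 = 799.0369

799.0369 J


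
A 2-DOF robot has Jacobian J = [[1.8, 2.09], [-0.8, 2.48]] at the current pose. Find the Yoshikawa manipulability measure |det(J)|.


det(J) = 1.8*2.48 - (2.09)*(-0.8) = 6.1360
|det(J)| = 6.1360

6.1360


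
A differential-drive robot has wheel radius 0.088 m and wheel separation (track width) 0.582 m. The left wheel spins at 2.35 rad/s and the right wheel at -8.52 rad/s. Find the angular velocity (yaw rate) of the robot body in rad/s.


omega = r*(wR - wL)/L = 0.088*(-8.52 - (2.35))/0.582 = -1.6436

-1.6436 rad/s


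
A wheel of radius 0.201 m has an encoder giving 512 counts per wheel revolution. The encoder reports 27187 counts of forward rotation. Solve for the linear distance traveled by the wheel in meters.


revs = 27187/512 = 53.099609
d = revs * 2*pi*r = 53.099609 * 2*pi*0.201 = 67.0606

67.0606 m


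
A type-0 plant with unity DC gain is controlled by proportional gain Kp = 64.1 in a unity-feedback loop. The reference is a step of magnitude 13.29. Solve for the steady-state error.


e_ss = R/(1 + Kp) = 13.29/(1 + 64.1) = 13.29/65.1000 = 0.2041

0.2041


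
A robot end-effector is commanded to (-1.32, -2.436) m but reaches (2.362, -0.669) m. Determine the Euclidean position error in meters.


dx = 2.362 - (-1.32) = 3.6820, dy = -0.669 - (-2.436) = 1.7670
err = sqrt(13.557124 + 3.122289) = 4.0840

4.0840 m


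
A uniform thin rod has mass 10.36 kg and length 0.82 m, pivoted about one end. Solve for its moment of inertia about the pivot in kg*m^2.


I = (1/3)*m*L^2 = (1/3)*10.36*0.82^2 = 2.3220

2.3220 kg*m^2


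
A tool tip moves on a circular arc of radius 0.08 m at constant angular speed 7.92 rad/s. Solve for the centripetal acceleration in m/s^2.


a_c = omega^2 * r = 7.92^2 * 0.08 = 5.0181

5.0181 m/s^2


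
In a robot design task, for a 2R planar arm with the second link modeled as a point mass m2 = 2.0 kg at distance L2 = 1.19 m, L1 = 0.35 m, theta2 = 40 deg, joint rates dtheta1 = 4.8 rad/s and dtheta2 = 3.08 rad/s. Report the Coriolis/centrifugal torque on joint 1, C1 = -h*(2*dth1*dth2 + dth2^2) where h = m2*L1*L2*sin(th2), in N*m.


h = m2*L1*L2*sin(th2) = 2.0*0.35*1.19*sin(40 deg) = 0.535442
C1 = -h*(2*4.8*3.08 + 3.08^2) = -0.535442*39.0544 = -20.9114

-20.9114 N*m


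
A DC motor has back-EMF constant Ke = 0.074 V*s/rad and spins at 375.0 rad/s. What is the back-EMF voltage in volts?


V_emf = Ke * omega = 0.074*375.0 = 27.7500

27.7500 V


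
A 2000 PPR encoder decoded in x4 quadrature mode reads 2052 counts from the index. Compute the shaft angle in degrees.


angle = counts * 360 / (PPR*4) = 2052 * 360 / 8000 = 92.3400

92.3400 degrees


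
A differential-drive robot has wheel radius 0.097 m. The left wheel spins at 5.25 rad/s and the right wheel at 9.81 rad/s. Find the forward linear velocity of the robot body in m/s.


v = r*(wR + wL)/2 = 0.097*(9.81 + 5.25)/2 = 0.7304

0.7304 m/s


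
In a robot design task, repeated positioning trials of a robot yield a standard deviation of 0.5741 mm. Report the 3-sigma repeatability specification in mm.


repeatability = 3*sigma = 3*0.5741 = 1.7223

1.7223 mm


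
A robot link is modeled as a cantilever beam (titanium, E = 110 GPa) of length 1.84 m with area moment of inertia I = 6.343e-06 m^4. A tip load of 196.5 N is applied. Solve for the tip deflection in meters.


delta = F*L^3/(3*E*I) = 196.5*1.84^3/(3*1.100e+11*6.343e-06)
      = 1224.097536/2093190 = 5.8480e-04

5.8480e-04 m


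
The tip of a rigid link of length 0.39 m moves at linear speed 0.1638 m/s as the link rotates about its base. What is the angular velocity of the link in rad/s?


omega = v / L = 0.1638 / 0.39 = 0.4200

0.4200 rad/s


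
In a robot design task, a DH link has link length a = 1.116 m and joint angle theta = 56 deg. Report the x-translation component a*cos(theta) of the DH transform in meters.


a*cos(theta) = 1.116*cos(56 deg) = 0.6241

0.6241 m


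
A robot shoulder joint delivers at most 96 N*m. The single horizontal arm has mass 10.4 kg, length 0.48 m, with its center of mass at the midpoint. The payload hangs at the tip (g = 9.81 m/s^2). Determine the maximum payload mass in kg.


tau_arm = m_arm*g*(L/2) = 10.4*9.81*0.48/2 = 24.4858 N*m
tau_payload = tau_max - tau_arm = 96 - 24.4858 = 71.5142
m_payload = tau_payload / (g*L) = 71.5142 / (9.81*0.48) = 15.1874

15.1874 kg


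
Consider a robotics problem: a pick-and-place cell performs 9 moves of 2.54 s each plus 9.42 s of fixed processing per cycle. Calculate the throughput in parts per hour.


T_cycle = 9*2.54 + 9.42 = 32.2800 s
rate = 3600/T = 111.5242

111.5242 parts/hour


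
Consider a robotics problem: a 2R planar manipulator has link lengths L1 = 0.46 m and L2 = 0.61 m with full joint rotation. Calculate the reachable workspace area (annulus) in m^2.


r_max = L1 + L2 = 1.0700, r_min = |L1 - L2| = 0.1500
A = pi*(r_max^2 - r_min^2) = pi*(1.1449 - 0.0225) = 3.5261

3.5261 m^2


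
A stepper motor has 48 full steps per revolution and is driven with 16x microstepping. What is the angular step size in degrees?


step = 360/(48*16) = 360/768 = 0.4688

0.4688 degrees


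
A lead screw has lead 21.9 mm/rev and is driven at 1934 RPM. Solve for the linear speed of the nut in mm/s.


v = lead * (RPM/60) = 21.9*1934/60 = 705.9100

705.9100 mm/s


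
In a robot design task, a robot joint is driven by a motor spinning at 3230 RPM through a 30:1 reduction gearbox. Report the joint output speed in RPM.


omega_joint = omega_motor / N = 3230 / 30 = 107.6667

107.6667 RPM


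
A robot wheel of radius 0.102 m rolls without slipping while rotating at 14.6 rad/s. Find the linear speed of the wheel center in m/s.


v = omega * r = 14.6 * 0.102 = 1.4892

1.4892 m/s


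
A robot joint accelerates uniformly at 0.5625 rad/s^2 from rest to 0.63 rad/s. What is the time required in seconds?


t = delta_omega / alpha = 0.63 / 0.5625 = 1.1200

1.1200 s


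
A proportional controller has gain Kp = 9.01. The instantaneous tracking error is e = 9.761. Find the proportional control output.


u_P = Kp * e = 9.01 * 9.761 = 87.9466

87.9466


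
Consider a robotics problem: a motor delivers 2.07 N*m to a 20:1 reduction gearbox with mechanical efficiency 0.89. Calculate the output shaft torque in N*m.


tau_out = tau_in * N * eta = 2.07 * 20 * 0.89 = 36.8460

36.8460 N*m


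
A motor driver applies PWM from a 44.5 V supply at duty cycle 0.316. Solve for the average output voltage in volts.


V_avg = V_supply * D = 44.5*0.316 = 14.0620

14.0620 V


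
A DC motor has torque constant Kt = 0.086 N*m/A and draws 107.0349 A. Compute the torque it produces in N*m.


tau = Kt * I = 0.086*107.0349 = 9.2050

9.2050 N*m


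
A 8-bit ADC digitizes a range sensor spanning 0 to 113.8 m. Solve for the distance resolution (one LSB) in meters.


res = range / 2^n = 113.8/2^8 = 113.8/256 = 0.4445

0.4445 m


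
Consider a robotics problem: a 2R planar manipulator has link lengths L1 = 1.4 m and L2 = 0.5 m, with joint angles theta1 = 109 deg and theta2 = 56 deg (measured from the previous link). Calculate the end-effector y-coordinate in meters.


y = L1*sin(th1) + L2*sin(th1+th2) = 1.4*sin(109 deg) + 0.5*sin(165 deg) = 1.4531

1.4531 m


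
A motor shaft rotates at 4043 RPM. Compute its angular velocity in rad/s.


omega = 4043 * 2*pi/60 = 423.3820

423.3820 rad/s


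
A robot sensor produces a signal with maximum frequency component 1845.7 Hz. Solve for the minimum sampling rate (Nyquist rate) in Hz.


f_s,min = 2*f_max = 2*1845.7 = 3691.4000

3691.4000 Hz


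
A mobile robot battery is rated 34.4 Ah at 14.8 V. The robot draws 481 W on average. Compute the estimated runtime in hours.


E = 34.4*14.8 = 509.1200 Wh
t = E/P = 509.1200/481 = 1.0585

1.0585 hours


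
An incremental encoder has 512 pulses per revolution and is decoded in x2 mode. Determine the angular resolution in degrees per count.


resolution = 360 / (PPR * 2) = 360 / 1024 = 0.3516

0.3516 degrees


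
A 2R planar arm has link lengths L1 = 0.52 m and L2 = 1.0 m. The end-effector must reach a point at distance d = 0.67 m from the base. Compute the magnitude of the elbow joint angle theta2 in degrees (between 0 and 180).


cos(th2) = (d^2 - L1^2 - L2^2)/(2*L1*L2) = (0.67^2 - 0.52^2 - 1.0^2)/(2*0.52*1.0) = -0.78990385
th2 = acos(-0.78990385) = 142.1765 deg

142.1765 degrees


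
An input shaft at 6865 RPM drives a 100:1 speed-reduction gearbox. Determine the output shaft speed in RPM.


omega_out = omega_in / N = 6865 / 100 = 68.6500

68.6500 RPM


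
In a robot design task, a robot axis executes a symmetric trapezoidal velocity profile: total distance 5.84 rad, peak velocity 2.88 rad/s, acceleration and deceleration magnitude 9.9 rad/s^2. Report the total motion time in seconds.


t_acc = v/a = 2.88/9.9 = 0.290909 s
d_acc = v^2/(2a) = 0.418909 rad (each ramp)
d_cruise = 5.84 - 2*0.418909 = 5.002182 rad
t_cruise = 5.002182/2.88 = 1.736869 s
t_total = 2*0.290909 + 1.736869 = 2.3187

2.3187 s


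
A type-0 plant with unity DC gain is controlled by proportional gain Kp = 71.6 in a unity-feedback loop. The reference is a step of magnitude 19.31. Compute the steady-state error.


e_ss = R/(1 + Kp) = 19.31/(1 + 71.6) = 19.31/72.6000 = 0.2660

0.2660


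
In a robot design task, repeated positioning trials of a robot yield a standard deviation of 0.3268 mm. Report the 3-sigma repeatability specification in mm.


repeatability = 3*sigma = 3*0.3268 = 0.9804

0.9804 mm


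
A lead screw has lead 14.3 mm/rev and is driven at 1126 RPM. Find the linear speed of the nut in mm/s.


v = lead * (RPM/60) = 14.3*1126/60 = 268.3633

268.3633 mm/s


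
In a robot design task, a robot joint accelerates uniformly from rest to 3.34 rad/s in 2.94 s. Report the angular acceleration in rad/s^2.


alpha = delta_omega / t = 3.34 / 2.94 = 1.1361

1.1361 rad/s^2


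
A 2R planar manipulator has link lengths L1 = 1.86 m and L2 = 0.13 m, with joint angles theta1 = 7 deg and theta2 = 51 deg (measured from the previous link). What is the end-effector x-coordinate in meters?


x = L1*cos(th1) + L2*cos(th1+th2) = 1.86*cos(7 deg) + 0.13*cos(58 deg) = 1.9150

1.9150 m


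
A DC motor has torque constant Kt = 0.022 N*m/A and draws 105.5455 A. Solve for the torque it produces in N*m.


tau = Kt * I = 0.022*105.5455 = 2.3220

2.3220 N*m


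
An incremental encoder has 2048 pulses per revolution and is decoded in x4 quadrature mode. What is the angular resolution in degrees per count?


resolution = 360 / (PPR * 4) = 360 / 8192 = 0.0439

0.0439 degrees


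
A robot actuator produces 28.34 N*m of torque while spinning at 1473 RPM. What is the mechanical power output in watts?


omega = 1473 * 2*pi/60 = 154.252199 rad/s
P = tau * omega = 28.34 * 154.252199 = 4371.5073

4371.5073 W


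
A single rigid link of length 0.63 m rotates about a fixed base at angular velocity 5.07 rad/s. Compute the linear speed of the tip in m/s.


v = L*omega = 0.63 * 5.07 = 3.1941

3.1941 m/s


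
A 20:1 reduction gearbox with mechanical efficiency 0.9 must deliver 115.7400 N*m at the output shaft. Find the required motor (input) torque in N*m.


tau_in = tau_out / (N * eta) = 115.7400 / (20 * 0.9) = 6.4300

6.4300 N*m


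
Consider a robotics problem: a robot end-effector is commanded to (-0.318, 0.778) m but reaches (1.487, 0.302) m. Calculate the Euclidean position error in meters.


dx = 1.487 - (-0.318) = 1.8050, dy = 0.302 - (0.778) = -0.4760
err = sqrt(3.258025 + 0.226576) = 1.8667

1.8667 m


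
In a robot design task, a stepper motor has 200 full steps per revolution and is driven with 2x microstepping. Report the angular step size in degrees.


step = 360/(200*2) = 360/400 = 0.9000

0.9000 degrees


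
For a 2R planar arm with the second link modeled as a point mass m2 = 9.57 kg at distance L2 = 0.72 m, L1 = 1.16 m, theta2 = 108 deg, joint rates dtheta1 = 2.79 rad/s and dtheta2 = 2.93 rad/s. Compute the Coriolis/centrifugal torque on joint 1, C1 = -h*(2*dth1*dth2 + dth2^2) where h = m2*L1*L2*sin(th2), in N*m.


h = m2*L1*L2*sin(th2) = 9.57*1.16*0.72*sin(108 deg) = 7.601665
C1 = -h*(2*2.79*2.93 + 2.93^2) = -7.601665*24.9343 = -189.5422

-189.5422 N*m


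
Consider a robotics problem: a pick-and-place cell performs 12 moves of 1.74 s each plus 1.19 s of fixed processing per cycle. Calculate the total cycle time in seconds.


T = 12*1.74 + 1.19 = 22.0700

22.0700 s


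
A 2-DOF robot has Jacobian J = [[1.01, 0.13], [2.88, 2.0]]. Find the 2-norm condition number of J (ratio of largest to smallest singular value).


JJ^T eigenvalues: trace(JJ^T) = 13.3314, det(JJ^T) = det(J)^2 = 2.70799936
s_max^2 = (13.3314 + sqrt(166.89422852))/2 = 13.12507746
s_min^2 = (13.3314 - sqrt(166.89422852))/2 = 0.20632254
kappa = s_max/s_min = sqrt(13.12507746/0.20632254) = 7.9759

7.9759


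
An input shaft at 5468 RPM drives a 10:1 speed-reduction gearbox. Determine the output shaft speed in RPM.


omega_out = omega_in / N = 5468 / 10 = 546.8000

546.8000 RPM


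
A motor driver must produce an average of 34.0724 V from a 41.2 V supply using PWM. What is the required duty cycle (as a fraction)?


D = V_avg/V_supply = 34.0724/41.2 = 0.8270

0.8270


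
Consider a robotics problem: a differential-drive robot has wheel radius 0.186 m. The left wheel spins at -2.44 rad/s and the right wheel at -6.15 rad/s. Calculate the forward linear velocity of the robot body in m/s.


v = r*(wR + wL)/2 = 0.186*(-6.15 + -2.44)/2 = -0.7989

-0.7989 m/s


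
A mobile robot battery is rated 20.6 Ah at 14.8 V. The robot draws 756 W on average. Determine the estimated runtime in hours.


E = 20.6*14.8 = 304.8800 Wh
t = E/P = 304.8800/756 = 0.4033

0.4033 hours


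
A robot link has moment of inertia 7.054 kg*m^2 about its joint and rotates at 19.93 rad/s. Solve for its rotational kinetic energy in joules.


KE = (1/2)*I*omega^2 = 0.5*7.054*19.93^2 = 1400.9417

1400.9417 J


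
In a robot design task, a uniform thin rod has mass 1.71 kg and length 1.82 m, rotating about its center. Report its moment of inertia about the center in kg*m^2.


I = (1/12)*m*L^2 = (1/12)*1.71*1.82^2 = 0.4720

0.4720 kg*m^2


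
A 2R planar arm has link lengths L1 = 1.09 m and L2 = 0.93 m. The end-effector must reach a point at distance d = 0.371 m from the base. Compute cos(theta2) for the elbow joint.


cos(th2) = (d^2 - L1^2 - L2^2)/(2*L1*L2) = (0.371^2 - 1.09^2 - 0.93^2)/(2*1.09*0.93) = -0.9447

-0.9447


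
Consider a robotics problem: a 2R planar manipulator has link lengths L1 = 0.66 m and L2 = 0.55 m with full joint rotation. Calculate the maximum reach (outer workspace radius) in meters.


r_max = L1 + L2 = 0.66 + 0.55 = 1.2100

1.2100 m


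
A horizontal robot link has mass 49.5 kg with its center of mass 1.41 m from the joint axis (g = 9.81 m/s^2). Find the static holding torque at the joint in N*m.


tau = m*g*L = 49.5 * 9.81 * 1.41 = 684.6889

684.6889 N*m


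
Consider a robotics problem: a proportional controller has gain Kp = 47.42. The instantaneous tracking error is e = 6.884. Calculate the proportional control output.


u_P = Kp * e = 47.42 * 6.884 = 326.4393

326.4393
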